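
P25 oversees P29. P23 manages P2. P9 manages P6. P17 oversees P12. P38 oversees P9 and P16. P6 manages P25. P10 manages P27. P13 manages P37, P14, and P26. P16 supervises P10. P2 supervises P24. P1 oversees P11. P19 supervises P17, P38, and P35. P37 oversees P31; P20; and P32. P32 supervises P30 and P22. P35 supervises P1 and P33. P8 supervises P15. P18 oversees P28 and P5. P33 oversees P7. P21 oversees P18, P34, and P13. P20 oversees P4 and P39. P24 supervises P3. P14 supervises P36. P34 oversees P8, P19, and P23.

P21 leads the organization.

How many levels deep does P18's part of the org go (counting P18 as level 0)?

The longest chain under P18 runs P18 → P28, which is 1 level below P18.

1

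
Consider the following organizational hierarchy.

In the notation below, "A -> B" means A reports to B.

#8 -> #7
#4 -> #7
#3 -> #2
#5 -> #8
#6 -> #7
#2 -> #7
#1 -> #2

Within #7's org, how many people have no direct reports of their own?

5

The people in #7's organization with no one reporting to them are #6, #4, #1, #3, #5. That is 5.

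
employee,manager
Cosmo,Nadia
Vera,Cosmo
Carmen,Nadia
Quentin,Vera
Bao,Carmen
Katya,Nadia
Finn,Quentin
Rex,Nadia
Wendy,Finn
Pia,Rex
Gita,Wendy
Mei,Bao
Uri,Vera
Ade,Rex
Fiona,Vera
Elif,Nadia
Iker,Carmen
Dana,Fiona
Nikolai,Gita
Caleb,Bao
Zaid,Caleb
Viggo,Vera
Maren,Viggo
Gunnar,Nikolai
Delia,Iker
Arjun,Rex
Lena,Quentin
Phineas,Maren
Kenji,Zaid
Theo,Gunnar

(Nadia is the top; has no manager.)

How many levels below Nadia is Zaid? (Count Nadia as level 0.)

Chain from Zaid up to Nadia: Zaid → Caleb → Bao → Carmen → Nadia. That is 4 steps up, so Zaid is 4 levels below Nadia.

4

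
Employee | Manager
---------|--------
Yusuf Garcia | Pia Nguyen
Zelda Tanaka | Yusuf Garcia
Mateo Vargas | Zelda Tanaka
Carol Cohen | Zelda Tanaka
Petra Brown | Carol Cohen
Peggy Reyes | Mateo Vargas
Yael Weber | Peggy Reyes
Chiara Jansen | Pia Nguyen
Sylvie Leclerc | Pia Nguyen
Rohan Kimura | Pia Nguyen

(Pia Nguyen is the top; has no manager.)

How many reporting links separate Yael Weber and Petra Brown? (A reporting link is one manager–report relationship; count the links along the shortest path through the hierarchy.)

5

Yael Weber is 3 levels below Zelda Tanaka, and Petra Brown is 2 levels below Zelda Tanaka (their lowest common manager). The shortest path runs up from Yael Weber to Zelda Tanaka and back down to Petra Brown: 3 + 2 = 5 links.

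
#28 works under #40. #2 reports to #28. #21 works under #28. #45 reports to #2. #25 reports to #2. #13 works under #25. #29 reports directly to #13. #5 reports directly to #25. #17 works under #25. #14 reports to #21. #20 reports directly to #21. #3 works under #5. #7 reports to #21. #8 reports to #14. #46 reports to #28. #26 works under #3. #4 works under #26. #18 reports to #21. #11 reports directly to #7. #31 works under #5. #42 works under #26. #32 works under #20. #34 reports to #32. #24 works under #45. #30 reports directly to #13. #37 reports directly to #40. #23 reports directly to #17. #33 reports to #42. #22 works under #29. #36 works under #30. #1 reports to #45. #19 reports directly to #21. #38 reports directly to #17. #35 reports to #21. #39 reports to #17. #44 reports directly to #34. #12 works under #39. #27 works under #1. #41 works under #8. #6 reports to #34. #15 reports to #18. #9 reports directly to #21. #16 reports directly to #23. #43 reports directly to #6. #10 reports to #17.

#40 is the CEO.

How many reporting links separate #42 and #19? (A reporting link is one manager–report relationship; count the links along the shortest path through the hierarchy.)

#42 is 6 levels below #28, and #19 is 2 levels below #28 (their lowest common manager). The shortest path runs up from #42 to #28 and back down to #19: 6 + 2 = 8 links.

8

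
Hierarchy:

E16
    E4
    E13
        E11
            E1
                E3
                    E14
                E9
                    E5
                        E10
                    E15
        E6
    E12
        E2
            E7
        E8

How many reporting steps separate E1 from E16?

Chain from E1 up to E16: E1 → E11 → E13 → E16. That is 3 steps up, so E1 is 3 levels below E16.

3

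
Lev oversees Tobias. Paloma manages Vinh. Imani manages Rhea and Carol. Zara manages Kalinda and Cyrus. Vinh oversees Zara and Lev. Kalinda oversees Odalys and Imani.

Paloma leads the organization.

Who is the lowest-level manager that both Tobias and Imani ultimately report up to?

Tobias's chain of managers is Lev, Vinh, Paloma. Imani's chain of managers is Kalinda, Zara, Vinh, Paloma. The first manager that appears in both chains is Vinh.

Vinh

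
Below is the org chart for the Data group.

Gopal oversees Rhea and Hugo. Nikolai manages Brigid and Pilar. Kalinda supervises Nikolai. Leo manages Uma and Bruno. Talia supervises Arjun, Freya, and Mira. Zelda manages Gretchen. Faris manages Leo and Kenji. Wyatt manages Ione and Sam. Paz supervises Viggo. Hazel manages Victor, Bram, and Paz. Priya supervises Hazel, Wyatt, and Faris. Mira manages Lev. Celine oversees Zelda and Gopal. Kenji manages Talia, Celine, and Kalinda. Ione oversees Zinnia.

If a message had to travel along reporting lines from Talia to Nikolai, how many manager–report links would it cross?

3

Talia is 1 level below Kenji, and Nikolai is 2 levels below Kenji (their lowest common manager). The shortest path runs up from Talia to Kenji and back down to Nikolai: 1 + 2 = 3 links.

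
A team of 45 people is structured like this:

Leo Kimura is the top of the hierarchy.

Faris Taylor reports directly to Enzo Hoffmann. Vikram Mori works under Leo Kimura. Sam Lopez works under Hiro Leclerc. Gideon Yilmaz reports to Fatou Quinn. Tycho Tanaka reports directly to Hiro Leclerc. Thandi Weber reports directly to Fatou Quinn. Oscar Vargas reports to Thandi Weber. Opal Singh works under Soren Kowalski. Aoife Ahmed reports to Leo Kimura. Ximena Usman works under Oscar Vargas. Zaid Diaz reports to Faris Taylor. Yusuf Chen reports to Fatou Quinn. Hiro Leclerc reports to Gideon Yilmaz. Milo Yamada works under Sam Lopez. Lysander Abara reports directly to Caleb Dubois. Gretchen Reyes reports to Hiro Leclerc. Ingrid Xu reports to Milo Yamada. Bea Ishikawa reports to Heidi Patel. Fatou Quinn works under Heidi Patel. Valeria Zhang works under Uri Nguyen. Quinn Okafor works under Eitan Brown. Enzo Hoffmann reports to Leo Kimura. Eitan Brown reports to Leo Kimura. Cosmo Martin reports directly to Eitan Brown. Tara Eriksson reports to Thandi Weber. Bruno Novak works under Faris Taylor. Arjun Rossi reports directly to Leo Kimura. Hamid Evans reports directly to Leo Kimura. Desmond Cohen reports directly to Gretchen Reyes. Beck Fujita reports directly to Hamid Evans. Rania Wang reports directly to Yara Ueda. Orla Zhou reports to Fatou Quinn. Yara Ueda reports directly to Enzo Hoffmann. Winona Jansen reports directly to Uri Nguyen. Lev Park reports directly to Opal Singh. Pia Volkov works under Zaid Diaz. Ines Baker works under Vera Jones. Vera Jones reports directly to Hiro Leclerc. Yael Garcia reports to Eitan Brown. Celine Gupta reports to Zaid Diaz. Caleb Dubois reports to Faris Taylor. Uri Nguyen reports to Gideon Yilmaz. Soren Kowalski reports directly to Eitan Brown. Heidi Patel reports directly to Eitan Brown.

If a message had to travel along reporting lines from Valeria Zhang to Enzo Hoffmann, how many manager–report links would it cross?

Valeria Zhang is 6 levels below Leo Kimura, and Enzo Hoffmann is 1 level below Leo Kimura (their lowest common manager). The shortest path runs up from Valeria Zhang to Leo Kimura and back down to Enzo Hoffmann: 6 + 1 = 7 links.

7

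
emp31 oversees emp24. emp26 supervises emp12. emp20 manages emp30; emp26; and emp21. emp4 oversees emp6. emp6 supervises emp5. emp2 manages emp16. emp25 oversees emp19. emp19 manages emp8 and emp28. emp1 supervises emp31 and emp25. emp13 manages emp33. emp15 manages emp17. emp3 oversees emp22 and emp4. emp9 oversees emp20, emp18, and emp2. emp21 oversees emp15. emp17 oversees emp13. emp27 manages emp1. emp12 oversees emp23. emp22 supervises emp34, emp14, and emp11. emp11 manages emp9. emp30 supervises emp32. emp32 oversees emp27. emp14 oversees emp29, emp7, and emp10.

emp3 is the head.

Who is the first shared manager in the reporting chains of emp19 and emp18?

emp9

emp19's chain of managers is emp25, emp1, emp27, emp32, emp30, emp20, emp9, emp11, emp22, emp3. emp18's chain of managers is emp9, emp11, emp22, emp3. The first manager that appears in both chains is emp9.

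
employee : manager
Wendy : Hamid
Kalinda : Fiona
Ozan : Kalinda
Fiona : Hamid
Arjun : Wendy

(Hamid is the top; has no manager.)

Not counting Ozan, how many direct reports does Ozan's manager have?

0

Ozan reports to Kalinda, and Kalinda has no other direct reports. Ozan has 0 peers.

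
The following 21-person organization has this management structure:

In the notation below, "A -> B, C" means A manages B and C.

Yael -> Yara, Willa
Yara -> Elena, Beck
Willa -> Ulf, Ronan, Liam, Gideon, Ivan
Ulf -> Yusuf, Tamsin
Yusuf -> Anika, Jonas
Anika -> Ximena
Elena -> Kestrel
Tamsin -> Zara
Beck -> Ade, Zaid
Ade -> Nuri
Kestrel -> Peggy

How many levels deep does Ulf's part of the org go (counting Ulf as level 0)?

The longest chain under Ulf runs Ulf → Yusuf → Anika → Ximena, which is 3 levels below Ulf.

3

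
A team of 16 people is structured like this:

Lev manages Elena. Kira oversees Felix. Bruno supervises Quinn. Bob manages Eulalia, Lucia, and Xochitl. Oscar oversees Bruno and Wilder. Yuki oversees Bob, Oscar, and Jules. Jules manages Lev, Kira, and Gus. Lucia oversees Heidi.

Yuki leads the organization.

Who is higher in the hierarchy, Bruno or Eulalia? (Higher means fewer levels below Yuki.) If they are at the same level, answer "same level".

Both Bruno and Eulalia are 2 levels below Yuki.

same level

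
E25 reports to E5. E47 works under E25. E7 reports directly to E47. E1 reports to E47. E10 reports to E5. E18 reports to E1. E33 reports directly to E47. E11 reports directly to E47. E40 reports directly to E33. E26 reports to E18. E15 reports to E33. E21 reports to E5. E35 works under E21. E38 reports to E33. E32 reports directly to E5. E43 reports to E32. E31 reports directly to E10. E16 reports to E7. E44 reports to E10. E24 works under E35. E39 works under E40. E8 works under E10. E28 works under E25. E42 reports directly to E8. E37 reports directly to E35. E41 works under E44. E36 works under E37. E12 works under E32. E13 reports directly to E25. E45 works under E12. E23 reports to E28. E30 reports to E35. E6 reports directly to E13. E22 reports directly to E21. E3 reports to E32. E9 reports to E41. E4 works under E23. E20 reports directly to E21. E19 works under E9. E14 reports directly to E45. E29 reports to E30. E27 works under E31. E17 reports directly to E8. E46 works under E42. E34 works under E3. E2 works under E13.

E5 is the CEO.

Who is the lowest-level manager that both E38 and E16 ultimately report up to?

E47

E38's chain of managers is E33, E47, E25, E5. E16's chain of managers is E7, E47, E25, E5. The first manager that appears in both chains is E47.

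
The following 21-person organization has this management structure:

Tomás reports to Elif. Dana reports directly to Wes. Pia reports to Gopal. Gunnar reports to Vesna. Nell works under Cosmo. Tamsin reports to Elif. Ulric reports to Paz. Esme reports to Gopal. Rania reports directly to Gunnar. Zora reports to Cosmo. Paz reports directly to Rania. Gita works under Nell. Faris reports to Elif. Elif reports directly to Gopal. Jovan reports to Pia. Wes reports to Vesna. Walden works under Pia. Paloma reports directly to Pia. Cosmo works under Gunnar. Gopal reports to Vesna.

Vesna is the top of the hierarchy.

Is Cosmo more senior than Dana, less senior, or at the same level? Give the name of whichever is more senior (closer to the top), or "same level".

Both Cosmo and Dana are 2 levels below Vesna.

same level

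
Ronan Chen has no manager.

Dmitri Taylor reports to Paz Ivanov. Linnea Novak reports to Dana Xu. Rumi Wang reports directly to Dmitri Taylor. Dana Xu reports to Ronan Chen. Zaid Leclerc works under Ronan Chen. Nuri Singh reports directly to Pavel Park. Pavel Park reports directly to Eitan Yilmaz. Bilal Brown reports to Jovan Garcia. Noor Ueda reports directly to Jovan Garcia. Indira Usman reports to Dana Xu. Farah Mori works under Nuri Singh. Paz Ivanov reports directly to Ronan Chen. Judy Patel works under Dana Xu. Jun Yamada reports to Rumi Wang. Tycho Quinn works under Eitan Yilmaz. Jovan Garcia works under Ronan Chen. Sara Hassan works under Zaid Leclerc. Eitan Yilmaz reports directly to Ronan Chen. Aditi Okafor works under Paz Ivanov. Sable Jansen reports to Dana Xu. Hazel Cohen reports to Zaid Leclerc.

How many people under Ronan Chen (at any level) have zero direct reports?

The people in Ronan Chen's organization with no one reporting to them are Aditi Okafor, Jun Yamada, Bilal Brown, Noor Ueda, Indira Usman, Sable Jansen, Linnea Novak, Judy Patel, Farah Mori, Tycho Quinn, Sara Hassan, Hazel Cohen. That is 12.

12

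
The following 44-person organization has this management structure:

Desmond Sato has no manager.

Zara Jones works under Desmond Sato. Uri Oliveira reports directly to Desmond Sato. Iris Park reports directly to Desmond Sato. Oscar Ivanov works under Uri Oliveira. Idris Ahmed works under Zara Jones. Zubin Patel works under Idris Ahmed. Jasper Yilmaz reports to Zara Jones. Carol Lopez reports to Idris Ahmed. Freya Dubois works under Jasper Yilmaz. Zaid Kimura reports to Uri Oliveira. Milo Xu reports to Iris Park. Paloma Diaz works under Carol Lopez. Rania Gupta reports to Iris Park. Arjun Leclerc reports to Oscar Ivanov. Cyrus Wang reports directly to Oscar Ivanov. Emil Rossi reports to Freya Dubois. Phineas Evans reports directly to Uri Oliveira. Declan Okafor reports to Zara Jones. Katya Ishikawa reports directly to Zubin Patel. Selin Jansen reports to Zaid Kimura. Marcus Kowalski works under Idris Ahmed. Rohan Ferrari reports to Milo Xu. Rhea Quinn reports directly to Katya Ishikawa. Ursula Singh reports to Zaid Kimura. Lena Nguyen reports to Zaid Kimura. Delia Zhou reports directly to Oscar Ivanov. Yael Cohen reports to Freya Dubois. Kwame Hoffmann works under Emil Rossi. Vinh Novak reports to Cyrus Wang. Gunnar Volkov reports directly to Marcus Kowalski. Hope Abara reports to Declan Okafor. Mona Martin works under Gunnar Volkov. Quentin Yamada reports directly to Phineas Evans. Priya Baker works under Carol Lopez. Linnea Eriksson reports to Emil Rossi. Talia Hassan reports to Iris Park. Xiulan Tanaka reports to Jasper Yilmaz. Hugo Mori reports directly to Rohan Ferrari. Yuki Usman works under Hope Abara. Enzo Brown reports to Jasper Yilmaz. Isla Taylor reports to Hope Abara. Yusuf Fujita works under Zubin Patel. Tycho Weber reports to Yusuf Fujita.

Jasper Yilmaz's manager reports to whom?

Jasper Yilmaz reports to Zara Jones, and Zara Jones reports to Desmond Sato. So Jasper Yilmaz's skip-level manager is Desmond Sato.

Desmond Sato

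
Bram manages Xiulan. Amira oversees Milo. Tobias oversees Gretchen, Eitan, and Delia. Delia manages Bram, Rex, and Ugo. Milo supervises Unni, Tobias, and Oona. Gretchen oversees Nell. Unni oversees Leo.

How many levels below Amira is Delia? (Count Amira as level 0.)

Chain from Delia up to Amira: Delia → Tobias → Milo → Amira. That is 3 steps up, so Delia is 3 levels below Amira.

3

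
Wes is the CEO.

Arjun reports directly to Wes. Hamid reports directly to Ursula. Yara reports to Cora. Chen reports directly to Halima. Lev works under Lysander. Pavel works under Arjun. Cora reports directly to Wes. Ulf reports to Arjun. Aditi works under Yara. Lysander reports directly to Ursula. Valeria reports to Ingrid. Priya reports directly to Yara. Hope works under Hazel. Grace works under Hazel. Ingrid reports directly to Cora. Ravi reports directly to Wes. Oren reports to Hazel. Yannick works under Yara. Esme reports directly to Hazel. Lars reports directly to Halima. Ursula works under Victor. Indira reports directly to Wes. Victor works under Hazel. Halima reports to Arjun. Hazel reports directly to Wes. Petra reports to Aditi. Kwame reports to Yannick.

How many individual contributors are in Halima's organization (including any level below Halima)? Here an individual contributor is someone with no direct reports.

The people in Halima's organization with no one reporting to them are Chen, Lars. That is 2.

2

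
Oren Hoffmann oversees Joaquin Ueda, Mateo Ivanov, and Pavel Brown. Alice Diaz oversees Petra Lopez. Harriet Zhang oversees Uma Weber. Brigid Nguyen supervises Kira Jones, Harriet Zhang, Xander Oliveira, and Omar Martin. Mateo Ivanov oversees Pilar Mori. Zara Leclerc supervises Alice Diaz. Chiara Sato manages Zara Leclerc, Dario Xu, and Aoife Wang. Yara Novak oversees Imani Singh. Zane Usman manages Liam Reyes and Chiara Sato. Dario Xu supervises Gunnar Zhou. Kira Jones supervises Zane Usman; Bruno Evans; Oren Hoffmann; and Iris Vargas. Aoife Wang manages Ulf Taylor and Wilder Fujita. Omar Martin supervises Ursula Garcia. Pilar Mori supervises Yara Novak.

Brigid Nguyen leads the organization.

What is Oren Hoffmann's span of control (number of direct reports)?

Oren Hoffmann directly manages Joaquin Ueda, Mateo Ivanov, Pavel Brown. That is 3 direct reports.

3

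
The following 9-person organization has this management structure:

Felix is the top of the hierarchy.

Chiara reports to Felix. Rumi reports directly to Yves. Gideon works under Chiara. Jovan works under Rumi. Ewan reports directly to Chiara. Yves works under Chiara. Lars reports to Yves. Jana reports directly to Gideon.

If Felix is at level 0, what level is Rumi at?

3

Chain from Rumi up to Felix: Rumi → Yves → Chiara → Felix. That is 3 steps up, so Rumi is 3 levels below Felix.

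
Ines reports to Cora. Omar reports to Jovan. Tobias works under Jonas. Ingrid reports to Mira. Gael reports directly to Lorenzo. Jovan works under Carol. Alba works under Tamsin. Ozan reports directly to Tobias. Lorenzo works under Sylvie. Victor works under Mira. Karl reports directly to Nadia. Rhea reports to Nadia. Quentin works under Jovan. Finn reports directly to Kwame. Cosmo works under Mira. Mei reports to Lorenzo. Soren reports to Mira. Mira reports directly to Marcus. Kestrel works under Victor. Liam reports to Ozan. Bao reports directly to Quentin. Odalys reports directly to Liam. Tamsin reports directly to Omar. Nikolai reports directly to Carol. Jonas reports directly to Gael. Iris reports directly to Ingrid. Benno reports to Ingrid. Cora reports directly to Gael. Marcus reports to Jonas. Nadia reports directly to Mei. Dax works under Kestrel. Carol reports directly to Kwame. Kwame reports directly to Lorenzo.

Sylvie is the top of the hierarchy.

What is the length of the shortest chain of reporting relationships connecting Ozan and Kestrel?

Ozan is 2 levels below Jonas, and Kestrel is 4 levels below Jonas (their lowest common manager). The shortest path runs up from Ozan to Jonas and back down to Kestrel: 2 + 4 = 6 links.

6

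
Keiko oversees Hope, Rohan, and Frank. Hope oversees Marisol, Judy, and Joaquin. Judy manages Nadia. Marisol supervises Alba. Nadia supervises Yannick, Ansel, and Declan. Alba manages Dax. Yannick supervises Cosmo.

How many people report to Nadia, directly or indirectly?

Nadia directly manages Ansel, Yannick, Declan. Ansel has no reports. Under Yannick: Cosmo (1). Declan has no reports. So Nadia's organization is 3 direct reports plus everyone under them: 1 + 2 + 1 = 4.

4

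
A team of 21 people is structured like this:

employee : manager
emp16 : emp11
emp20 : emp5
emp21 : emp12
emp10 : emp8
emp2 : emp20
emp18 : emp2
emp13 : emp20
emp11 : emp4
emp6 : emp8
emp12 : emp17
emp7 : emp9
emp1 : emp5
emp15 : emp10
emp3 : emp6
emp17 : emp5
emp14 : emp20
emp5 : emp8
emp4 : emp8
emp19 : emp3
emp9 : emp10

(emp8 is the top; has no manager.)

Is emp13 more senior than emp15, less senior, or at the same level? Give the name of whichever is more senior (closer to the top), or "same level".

emp13 is 3 levels below emp8; emp15 is 2. emp15 is higher.

emp15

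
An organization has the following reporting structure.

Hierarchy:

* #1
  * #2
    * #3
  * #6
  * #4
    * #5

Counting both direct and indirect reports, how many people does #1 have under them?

#1 directly manages #2, #6, #4. Under #2: #3 (1). #6 has no reports. Under #4: #5 (1). So #1's organization is 3 direct reports plus everyone under them: 2 + 1 + 2 = 5.

5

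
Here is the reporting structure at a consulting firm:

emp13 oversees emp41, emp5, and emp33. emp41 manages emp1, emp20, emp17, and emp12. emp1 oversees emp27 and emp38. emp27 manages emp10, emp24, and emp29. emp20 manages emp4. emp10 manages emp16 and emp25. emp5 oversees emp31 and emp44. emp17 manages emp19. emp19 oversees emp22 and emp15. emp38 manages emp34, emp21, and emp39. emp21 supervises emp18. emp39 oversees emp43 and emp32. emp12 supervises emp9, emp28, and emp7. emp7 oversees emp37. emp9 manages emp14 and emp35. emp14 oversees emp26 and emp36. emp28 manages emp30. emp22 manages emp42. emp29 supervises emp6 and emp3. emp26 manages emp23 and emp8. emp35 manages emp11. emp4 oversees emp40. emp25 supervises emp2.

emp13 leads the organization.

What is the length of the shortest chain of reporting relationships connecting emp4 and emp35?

emp4 is 2 levels below emp41, and emp35 is 3 levels below emp41 (their lowest common manager). The shortest path runs up from emp4 to emp41 and back down to emp35: 2 + 3 = 5 links.

5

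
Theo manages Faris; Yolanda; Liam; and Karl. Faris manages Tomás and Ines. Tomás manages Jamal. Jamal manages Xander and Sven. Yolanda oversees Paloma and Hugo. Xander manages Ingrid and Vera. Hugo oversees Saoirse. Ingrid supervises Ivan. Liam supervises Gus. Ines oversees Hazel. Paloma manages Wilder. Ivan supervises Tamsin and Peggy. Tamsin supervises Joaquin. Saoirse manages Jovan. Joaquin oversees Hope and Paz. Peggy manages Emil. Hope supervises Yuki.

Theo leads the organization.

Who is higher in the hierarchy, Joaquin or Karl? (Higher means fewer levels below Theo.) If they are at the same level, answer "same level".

Joaquin is 8 levels below Theo; Karl is 1. Karl is higher.

Karl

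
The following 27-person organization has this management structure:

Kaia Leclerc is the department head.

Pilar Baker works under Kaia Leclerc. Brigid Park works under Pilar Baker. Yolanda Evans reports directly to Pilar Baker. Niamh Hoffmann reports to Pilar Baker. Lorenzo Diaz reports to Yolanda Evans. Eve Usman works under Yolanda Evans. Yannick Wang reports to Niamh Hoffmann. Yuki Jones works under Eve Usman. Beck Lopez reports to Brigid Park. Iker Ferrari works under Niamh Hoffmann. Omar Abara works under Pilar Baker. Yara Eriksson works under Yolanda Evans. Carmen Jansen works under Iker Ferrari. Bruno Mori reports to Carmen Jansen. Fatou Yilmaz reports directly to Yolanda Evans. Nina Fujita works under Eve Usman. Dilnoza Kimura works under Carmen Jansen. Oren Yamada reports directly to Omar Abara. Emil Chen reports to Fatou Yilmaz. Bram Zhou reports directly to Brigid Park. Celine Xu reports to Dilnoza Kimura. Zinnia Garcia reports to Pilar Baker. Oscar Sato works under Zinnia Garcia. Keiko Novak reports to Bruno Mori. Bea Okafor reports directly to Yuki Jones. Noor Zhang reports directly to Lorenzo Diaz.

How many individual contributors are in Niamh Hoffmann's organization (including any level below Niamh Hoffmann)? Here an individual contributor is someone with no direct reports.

3

The people in Niamh Hoffmann's organization with no one reporting to them are Celine Xu, Keiko Novak, Yannick Wang. That is 3.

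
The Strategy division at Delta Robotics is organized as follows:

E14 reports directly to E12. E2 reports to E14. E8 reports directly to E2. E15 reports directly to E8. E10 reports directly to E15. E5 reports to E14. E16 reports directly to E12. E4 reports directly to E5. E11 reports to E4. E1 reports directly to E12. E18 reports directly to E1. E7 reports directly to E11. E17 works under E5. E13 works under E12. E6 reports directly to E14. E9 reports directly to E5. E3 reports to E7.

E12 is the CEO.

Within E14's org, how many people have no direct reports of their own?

5

The people in E14's organization with no one reporting to them are E6, E9, E17, E3, E10. That is 5.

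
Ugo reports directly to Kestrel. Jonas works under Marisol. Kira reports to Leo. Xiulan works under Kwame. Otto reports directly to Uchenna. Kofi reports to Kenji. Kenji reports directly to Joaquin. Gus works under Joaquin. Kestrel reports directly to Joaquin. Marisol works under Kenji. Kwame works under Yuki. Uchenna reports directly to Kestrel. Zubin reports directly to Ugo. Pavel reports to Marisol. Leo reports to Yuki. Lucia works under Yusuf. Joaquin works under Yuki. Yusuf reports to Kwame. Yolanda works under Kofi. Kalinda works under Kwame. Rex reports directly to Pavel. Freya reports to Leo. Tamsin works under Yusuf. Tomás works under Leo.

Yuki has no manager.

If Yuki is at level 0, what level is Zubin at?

Chain from Zubin up to Yuki: Zubin → Ugo → Kestrel → Joaquin → Yuki. That is 4 steps up, so Zubin is 4 levels below Yuki.

4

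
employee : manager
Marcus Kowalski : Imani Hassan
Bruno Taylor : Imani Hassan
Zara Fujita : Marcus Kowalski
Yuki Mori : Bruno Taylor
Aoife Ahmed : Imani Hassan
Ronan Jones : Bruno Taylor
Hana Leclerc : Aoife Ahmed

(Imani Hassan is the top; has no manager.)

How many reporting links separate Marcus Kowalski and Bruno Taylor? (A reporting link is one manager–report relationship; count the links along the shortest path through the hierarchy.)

Marcus Kowalski is 1 level below Imani Hassan, and Bruno Taylor is 1 level below Imani Hassan (their lowest common manager). The shortest path runs up from Marcus Kowalski to Imani Hassan and back down to Bruno Taylor: 1 + 1 = 2 links.

2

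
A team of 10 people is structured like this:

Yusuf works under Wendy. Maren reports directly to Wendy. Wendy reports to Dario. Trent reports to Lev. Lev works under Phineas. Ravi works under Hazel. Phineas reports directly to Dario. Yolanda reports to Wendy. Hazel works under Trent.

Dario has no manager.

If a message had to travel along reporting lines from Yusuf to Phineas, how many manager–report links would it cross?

3

Yusuf is 2 levels below Dario, and Phineas is 1 level below Dario (their lowest common manager). The shortest path runs up from Yusuf to Dario and back down to Phineas: 2 + 1 = 3 links.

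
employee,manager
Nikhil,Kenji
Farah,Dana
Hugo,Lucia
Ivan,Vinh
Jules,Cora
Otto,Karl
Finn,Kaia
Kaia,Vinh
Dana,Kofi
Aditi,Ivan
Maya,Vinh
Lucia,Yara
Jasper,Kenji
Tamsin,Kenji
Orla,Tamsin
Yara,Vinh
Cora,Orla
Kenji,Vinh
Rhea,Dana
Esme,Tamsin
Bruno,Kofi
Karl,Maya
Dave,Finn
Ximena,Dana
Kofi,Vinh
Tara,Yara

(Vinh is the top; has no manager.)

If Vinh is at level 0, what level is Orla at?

Chain from Orla up to Vinh: Orla → Tamsin → Kenji → Vinh. That is 3 steps up, so Orla is 3 levels below Vinh.

3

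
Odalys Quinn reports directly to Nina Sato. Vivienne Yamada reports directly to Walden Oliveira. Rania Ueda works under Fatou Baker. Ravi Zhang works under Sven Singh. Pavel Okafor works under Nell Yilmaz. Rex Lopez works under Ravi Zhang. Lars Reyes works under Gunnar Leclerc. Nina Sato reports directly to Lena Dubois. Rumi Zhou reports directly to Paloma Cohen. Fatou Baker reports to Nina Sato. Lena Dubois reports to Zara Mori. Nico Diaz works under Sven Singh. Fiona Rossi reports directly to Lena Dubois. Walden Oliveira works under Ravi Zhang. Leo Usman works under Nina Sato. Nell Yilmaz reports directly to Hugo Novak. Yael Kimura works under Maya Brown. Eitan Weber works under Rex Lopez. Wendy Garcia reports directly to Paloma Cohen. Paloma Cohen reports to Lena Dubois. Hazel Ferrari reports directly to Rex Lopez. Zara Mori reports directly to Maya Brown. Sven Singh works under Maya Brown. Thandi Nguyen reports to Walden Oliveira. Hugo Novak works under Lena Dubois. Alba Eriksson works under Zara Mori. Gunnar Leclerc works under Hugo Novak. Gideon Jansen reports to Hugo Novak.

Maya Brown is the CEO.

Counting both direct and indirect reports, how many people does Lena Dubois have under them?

15

Lena Dubois directly manages Hugo Novak, Nina Sato, Paloma Cohen, Fiona Rossi. Under Hugo Novak: Gideon Jansen, Gunnar Leclerc, Lars Reyes, Nell Yilmaz, Pavel Okafor (5). Under Nina Sato: Leo Usman, Fatou Baker, Rania Ueda, Odalys Quinn (4). Under Paloma Cohen: Wendy Garcia, Rumi Zhou (2). Fiona Rossi has no reports. So Lena Dubois's organization is 4 direct reports plus everyone under them: 6 + 5 + 3 + 1 = 15.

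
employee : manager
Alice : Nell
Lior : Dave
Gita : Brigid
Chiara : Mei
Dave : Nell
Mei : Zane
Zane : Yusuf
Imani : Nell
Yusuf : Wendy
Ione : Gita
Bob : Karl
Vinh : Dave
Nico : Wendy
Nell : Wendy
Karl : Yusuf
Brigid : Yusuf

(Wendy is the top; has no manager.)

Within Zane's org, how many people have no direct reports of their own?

1

The only person in Zane's organization with no one reporting to them is Chiara. That is 1.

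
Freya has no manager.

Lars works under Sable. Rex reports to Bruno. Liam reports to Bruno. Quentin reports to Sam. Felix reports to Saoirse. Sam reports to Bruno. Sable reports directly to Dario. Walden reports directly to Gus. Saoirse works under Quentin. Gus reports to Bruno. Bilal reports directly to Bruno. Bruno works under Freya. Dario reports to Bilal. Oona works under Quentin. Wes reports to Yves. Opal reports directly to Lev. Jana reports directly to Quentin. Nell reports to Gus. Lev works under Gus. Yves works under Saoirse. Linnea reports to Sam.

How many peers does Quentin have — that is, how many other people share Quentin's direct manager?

1

Quentin reports to Sam. Sam's other direct reports are Linnea — 1 peer.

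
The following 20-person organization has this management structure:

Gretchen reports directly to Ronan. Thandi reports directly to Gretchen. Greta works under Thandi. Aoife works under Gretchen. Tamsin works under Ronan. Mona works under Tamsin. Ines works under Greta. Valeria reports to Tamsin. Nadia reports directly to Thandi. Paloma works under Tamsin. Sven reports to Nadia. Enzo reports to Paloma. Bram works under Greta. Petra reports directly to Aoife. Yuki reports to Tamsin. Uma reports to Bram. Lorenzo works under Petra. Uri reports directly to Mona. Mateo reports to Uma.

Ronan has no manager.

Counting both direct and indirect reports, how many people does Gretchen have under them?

11

Gretchen directly manages Thandi, Aoife. Under Thandi: Nadia, Sven, Greta, Bram, Uma, Mateo, Ines (7). Under Aoife: Petra, Lorenzo (2). So Gretchen's organization is 2 direct reports plus everyone under them: 8 + 3 = 11.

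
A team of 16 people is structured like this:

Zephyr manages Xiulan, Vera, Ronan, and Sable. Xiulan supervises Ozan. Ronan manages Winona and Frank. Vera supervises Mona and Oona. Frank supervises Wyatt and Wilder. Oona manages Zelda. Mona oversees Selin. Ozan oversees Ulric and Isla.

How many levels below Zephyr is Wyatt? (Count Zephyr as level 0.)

Chain from Wyatt up to Zephyr: Wyatt → Frank → Ronan → Zephyr. That is 3 steps up, so Wyatt is 3 levels below Zephyr.

3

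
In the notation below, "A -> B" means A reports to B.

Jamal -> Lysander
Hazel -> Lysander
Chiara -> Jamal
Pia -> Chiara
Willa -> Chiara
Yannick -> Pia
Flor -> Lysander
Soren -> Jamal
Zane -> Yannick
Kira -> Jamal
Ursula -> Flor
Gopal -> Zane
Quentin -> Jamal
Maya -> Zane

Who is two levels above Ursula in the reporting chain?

Ursula reports to Flor, and Flor reports to Lysander. So Ursula's skip-level manager is Lysander.

Lysander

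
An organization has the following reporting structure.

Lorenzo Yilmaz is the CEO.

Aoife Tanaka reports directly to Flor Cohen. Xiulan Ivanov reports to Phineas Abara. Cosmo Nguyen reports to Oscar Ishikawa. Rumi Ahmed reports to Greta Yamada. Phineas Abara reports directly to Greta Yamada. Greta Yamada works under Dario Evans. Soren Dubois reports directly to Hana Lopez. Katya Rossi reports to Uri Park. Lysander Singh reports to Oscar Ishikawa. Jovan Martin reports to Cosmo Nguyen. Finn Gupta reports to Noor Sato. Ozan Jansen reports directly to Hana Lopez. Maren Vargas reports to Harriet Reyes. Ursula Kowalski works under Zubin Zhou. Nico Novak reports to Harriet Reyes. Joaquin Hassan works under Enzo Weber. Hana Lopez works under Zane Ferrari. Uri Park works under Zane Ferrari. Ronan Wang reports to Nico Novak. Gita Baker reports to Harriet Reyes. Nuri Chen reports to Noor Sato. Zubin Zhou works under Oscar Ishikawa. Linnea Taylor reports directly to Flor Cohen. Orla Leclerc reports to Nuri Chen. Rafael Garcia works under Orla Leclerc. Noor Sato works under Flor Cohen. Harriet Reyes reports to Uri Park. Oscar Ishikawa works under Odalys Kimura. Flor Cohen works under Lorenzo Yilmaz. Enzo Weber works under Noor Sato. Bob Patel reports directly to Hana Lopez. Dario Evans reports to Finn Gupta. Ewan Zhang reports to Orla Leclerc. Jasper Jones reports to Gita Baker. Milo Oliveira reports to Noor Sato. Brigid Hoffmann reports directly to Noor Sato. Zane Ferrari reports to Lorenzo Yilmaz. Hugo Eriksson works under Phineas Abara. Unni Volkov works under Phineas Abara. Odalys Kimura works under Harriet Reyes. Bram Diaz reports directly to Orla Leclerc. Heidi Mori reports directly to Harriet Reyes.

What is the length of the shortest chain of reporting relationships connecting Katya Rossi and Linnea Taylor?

5

Katya Rossi is 3 levels below Lorenzo Yilmaz, and Linnea Taylor is 2 levels below Lorenzo Yilmaz (their lowest common manager). The shortest path runs up from Katya Rossi to Lorenzo Yilmaz and back down to Linnea Taylor: 3 + 2 = 5 links.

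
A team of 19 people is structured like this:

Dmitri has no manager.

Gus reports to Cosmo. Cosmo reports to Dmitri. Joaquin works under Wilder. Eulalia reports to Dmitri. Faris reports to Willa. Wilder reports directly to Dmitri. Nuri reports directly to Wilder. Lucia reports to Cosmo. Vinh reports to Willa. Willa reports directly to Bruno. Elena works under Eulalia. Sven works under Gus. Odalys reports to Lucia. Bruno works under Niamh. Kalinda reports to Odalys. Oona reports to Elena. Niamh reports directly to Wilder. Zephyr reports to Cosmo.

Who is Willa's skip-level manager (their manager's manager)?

Niamh

Willa reports to Bruno, and Bruno reports to Niamh. So Willa's skip-level manager is Niamh.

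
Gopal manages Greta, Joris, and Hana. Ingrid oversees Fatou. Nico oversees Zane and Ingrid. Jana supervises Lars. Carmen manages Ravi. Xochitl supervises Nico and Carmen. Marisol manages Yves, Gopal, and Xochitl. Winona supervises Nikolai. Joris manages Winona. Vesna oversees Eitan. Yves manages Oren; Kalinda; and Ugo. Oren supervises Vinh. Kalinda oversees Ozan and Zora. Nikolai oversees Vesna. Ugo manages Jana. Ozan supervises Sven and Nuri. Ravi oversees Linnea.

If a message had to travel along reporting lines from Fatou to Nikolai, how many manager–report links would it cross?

8

Fatou is 4 levels below Marisol, and Nikolai is 4 levels below Marisol (their lowest common manager). The shortest path runs up from Fatou to Marisol and back down to Nikolai: 4 + 4 = 8 links.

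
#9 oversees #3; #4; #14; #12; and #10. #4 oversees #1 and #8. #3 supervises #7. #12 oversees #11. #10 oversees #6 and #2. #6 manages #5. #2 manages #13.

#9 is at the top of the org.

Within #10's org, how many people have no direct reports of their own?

2

The people in #10's organization with no one reporting to them are #13, #5. That is 2.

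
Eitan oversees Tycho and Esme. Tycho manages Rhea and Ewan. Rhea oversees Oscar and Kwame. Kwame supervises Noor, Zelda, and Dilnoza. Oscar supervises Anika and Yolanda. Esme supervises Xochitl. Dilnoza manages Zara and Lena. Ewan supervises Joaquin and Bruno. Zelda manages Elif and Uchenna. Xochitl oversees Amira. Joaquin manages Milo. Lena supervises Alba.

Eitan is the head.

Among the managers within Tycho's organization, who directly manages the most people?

Kwame

Direct-report counts within Tycho's organization: Tycho has 2; Ewan has 2; Joaquin has 1; Rhea has 2; Oscar has 2; Kwame has 3; Zelda has 2; Dilnoza has 2; Lena has 1. The largest is 3, held by Kwame.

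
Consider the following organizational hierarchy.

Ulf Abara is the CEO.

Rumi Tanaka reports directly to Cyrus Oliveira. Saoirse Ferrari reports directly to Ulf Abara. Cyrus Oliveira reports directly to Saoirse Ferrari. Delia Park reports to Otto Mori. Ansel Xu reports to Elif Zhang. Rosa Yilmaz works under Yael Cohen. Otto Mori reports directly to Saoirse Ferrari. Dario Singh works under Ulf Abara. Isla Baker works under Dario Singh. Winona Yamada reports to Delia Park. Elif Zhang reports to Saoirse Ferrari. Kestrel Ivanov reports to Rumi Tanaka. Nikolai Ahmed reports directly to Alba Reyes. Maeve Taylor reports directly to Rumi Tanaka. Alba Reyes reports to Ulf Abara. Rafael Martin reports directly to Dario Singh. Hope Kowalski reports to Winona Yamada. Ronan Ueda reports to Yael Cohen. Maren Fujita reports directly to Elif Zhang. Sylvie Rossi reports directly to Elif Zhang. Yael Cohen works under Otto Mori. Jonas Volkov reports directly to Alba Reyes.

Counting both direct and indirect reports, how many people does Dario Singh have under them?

2

Dario Singh directly manages Rafael Martin, Isla Baker. Rafael Martin has no reports. Isla Baker has no reports. So Dario Singh's organization is 2 direct reports plus everyone under them: 1 + 1 = 2.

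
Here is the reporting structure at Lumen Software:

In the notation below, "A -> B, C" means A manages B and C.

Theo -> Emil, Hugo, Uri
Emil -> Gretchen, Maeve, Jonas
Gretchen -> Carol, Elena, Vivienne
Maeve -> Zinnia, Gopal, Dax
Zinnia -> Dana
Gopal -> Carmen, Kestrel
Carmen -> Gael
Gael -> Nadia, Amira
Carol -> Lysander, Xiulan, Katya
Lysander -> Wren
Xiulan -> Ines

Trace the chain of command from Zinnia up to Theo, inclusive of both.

Zinnia reports to Maeve. Maeve reports to Emil. Emil reports to Theo. Theo is at the top.

Zinnia -> Maeve -> Emil -> Theo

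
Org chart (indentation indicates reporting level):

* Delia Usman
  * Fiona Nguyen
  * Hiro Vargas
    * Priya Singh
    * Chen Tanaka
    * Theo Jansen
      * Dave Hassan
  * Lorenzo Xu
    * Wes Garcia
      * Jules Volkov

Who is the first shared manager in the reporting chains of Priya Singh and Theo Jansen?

Hiro Vargas

Priya Singh's chain of managers is Hiro Vargas, Delia Usman. Theo Jansen's chain of managers is Hiro Vargas, Delia Usman. The first manager that appears in both chains is Hiro Vargas.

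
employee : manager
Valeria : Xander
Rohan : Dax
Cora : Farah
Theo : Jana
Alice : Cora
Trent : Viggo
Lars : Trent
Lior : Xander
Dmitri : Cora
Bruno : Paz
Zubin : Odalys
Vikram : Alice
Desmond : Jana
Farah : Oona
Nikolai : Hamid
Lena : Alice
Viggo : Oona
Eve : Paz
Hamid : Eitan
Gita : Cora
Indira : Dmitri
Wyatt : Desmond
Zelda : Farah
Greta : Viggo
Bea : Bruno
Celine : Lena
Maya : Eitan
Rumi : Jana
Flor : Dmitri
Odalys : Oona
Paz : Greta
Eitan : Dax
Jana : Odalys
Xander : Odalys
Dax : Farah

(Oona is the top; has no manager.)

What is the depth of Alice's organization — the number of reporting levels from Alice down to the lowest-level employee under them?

2

The longest chain under Alice runs Alice → Lena → Celine, which is 2 levels below Alice.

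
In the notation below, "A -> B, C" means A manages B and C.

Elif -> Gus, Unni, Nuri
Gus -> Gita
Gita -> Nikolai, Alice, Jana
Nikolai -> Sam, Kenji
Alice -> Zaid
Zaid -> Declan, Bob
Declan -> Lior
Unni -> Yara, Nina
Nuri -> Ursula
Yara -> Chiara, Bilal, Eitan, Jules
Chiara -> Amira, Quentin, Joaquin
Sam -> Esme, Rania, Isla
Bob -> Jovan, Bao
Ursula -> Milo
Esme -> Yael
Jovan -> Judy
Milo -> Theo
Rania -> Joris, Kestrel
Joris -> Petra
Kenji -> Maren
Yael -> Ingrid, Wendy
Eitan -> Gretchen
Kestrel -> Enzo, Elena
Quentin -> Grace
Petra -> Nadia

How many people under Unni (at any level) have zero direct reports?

The people in Unni's organization with no one reporting to them are Nina, Jules, Gretchen, Bilal, Joaquin, Grace, Amira. That is 7.

7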